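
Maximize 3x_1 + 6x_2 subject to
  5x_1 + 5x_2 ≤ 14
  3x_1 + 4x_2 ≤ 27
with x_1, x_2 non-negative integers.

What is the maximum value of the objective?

12

Relaxing integrality, the LP optimum is 16.80 at (x_1,x_2) = (0, 2.8), which is not an integer point.
(x_1,x_2)=(0,2): 5·0+5·2=10≤14, 3·0+4·2=8≤27, objective 12.
(x_1,x_2)=(1,1): 5·1+5·1=10≤14, 3·1+4·1=7≤27, objective 9.
(x_1,x_2)=(0,1): 5·0+5·1=5≤14, 3·0+4·1=4≤27, objective 6.
No feasible integer point exceeds 12.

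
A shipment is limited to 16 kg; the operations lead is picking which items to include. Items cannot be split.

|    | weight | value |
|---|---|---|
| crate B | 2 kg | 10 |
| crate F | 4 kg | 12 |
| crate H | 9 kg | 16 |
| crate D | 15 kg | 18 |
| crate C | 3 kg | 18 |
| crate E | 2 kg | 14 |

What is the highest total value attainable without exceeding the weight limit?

Take crate B, crate H, crate C, and crate E: weight 2 + 9 + 3 + 2 = 16 ≤ 16, value 10 + 16 + 18 + 14 = 58.
No other feasible combination does better.

58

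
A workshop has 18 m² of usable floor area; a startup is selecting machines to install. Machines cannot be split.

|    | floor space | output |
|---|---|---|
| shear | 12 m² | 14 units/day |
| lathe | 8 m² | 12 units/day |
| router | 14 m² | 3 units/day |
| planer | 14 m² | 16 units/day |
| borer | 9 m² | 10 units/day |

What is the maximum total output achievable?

Treat it as a binary knapsack problem.
Allowing fractional choices, the relaxed optimum would be about 23.7, but machines are indivisible.
planer: floor space 14 ≤ 18, output 16.
shear: floor space 12 ≤ 18, output 14.
lathe + borer: floor space 8 + 9 = 17 ≤ 18, output 12 + 10 = 22.
Best is lathe and borer with total output 22.

22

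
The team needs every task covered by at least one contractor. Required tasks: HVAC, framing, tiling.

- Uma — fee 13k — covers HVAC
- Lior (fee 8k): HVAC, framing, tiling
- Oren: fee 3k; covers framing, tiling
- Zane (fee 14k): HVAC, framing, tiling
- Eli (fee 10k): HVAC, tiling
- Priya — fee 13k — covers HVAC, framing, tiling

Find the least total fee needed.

The greedy cost-per-new-task heuristic would pick Oren and Lior for 11, but a cheaper cover exists.
Lior alone covers HVAC, framing, tiling — every task.
Total fee: 8.
No cover costs less than 8.

8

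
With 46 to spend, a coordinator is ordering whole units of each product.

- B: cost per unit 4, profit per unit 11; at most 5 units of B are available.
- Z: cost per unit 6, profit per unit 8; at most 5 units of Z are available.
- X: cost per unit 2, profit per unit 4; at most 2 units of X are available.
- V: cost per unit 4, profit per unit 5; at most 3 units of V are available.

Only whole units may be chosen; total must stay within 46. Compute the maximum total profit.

92

This is a bounded integer knapsack.
5×B, 4×Z, and 1×X: cost 46 ≤ 46, profit 5·11 + 4·8 + 1·4 = 91.
5×B, 3×Z, 2×X, and 1×V: cost 46 ≤ 46, profit 5·11 + 3·8 + 2·4 + 1·5 = 92.
Best is 92.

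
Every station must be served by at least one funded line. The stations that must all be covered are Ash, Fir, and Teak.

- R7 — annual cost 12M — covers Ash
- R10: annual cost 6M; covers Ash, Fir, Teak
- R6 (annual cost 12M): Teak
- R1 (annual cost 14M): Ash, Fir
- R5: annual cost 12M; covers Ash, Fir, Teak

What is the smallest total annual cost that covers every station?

6

R10 alone covers Ash, Fir, Teak — every station.
Total annual cost: 6.
No cover costs less than 6.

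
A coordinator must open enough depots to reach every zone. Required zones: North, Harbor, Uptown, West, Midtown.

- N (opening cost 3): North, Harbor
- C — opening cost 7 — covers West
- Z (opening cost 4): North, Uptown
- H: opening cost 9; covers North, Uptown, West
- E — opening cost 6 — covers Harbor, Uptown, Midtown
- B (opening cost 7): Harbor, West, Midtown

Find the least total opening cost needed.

This is a weighted set-cover instance.
The greedy cost-per-new-zone heuristic would pick N, E, and C for 16, but a cheaper cover exists.
Choose Z and B: together they cover North, Harbor, Uptown, West, Midtown — every zone.
Total opening cost: 4 + 7 = 11.
No cover costs less than 11.

11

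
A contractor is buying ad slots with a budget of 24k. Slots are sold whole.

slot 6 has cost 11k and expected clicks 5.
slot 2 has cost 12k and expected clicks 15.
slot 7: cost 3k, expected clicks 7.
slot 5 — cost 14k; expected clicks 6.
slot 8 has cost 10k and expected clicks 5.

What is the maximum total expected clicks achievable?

Take slot 2 and slot 7: cost 12 + 3 = 15 ≤ 24, expected clicks 15 + 7 = 22.
No other feasible combination does better.

22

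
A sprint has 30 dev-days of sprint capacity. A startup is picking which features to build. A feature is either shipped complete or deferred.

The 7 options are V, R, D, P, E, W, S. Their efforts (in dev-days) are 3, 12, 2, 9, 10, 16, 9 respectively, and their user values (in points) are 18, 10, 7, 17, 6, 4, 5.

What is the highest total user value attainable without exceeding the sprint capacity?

52

This is a 0-1 knapsack instance.
Take V, R, D, and P: effort 3 + 12 + 2 + 9 = 26 ≤ 30, user value 18 + 10 + 7 + 17 = 52.
No other feasible combination does better.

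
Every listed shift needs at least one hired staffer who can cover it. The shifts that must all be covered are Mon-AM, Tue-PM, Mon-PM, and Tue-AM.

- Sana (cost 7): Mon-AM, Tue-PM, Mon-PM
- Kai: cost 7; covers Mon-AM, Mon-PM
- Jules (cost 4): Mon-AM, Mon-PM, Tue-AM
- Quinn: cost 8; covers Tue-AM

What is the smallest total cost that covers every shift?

11

Choose Sana and Jules: together they cover Mon-AM, Tue-PM, Mon-PM, Tue-AM — every shift.
Total cost: 7 + 4 = 11.
No cover costs less than 11.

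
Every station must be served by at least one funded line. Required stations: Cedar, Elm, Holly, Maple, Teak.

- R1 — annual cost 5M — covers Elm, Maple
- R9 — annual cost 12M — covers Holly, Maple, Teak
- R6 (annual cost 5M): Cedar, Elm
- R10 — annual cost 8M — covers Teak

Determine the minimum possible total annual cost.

This is an integer covering problem.
The greedy cost-per-new-station heuristic would pick R1, R6, and R9 for 22, but a cheaper cover exists.
Choose R9 and R6: together they cover Cedar, Elm, Holly, Maple, Teak — every station.
Total annual cost: 12 + 5 = 17.
No cover costs less than 17.

17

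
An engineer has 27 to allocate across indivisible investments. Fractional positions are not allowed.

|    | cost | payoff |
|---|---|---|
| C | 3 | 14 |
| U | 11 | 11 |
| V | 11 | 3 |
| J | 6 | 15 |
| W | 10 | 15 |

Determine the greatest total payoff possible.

This is a 0-1 knapsack instance.
Allowing fractional choices, the relaxed optimum would be about 52.0, but investments are indivisible.
C + J + W: cost 3 + 6 + 10 = 19 ≤ 27, payoff 14 + 15 + 15 = 44.
U + J + W: cost 11 + 6 + 10 = 27 ≤ 27, payoff 11 + 15 + 15 = 41.
C + U + J: cost 3 + 11 + 6 = 20 ≤ 27, payoff 14 + 11 + 15 = 40.
Best is C, J, and W with total payoff 44.

44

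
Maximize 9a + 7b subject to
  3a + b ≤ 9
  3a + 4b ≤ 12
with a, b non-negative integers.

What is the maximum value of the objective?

Relaxing integrality, the LP optimum is 31.00 at (a,b) = (2.67, 1), which is not an integer point.
(a,b)=(3,0): 3·3+1·0=9≤9, 3·3+4·0=9≤12, objective 27.
(a,b)=(2,1): 3·2+1·1=7≤9, 3·2+4·1=10≤12, objective 25.
(a,b)=(1,2): 3·1+1·2=5≤9, 3·1+4·2=11≤12, objective 23.
(a,b)=(2,0): 3·2+1·0=6≤9, 3·2+4·0=6≤12, objective 18.
Maximum is 27 at (a,b)=(3,0).

27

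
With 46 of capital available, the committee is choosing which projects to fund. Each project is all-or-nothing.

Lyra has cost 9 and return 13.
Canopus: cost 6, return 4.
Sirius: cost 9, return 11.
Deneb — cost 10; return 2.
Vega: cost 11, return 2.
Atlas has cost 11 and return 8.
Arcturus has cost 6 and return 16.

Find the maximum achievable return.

Lyra + Sirius + Vega + Atlas + Arcturus: cost 9 + 9 + 11 + 11 + 6 = 46 ≤ 46, return 13 + 11 + 2 + 8 + 16 = 50.
Lyra + Sirius + Deneb + Atlas + Arcturus: cost 9 + 9 + 10 + 11 + 6 = 45 ≤ 46, return 13 + 11 + 2 + 8 + 16 = 50.
Lyra + Canopus + Sirius + Atlas + Arcturus: cost 9 + 6 + 9 + 11 + 6 = 41 ≤ 46, return 13 + 4 + 11 + 8 + 16 = 52.
Best is Lyra, Canopus, Sirius, Atlas, and Arcturus with total return 52.

52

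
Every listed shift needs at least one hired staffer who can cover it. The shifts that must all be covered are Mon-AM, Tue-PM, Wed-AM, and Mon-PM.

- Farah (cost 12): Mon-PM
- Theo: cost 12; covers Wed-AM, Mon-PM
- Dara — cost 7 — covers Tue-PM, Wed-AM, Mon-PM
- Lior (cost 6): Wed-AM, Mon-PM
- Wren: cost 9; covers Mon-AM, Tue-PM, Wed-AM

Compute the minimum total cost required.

The greedy cost-per-new-shift heuristic would pick Dara and Wren for 16, but a cheaper cover exists.
Choose Lior and Wren: together they cover Mon-AM, Tue-PM, Wed-AM, Mon-PM — every shift.
Total cost: 6 + 9 = 15.
No cover costs less than 15.

15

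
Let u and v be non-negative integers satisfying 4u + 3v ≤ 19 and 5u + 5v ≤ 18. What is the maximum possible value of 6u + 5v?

18

Relaxing integrality, the LP optimum is 21.60 at (u,v) = (3.6, 0), which is not an integer point.
(u,v)=(3,0): 4·3+3·0=12≤19, 5·3+5·0=15≤18, objective 18.
(u,v)=(2,1): 4·2+3·1=11≤19, 5·2+5·1=15≤18, objective 17.
(u,v)=(2,0): 4·2+3·0=8≤19, 5·2+5·0=10≤18, objective 12.
The best lattice point is (3,0), giving 18.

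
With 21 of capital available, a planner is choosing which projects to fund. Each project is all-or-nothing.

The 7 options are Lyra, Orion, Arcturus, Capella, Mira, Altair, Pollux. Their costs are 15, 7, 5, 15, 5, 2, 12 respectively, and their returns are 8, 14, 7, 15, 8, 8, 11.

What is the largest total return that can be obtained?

Allowing fractional choices, the relaxed optimum would be about 39.0, but projects are indivisible.
Orion + Arcturus + Mira + Altair: cost 7 + 5 + 5 + 2 = 19 ≤ 21, return 14 + 7 + 8 + 8 = 37.
Orion + Altair + Pollux: cost 7 + 2 + 12 = 21 ≤ 21, return 14 + 8 + 11 = 33.
Best is Orion, Arcturus, Mira, and Altair with total return 37.

37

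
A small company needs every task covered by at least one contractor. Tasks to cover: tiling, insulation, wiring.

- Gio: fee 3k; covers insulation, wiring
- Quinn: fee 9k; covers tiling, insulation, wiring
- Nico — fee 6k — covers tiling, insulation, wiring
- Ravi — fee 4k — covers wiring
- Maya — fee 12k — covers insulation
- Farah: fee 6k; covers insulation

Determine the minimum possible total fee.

6

The greedy cost-per-new-task heuristic would pick Gio and Nico for 9, but a cheaper cover exists.
Nico alone covers tiling, insulation, wiring — every task.
Total fee: 6.
No cover costs less than 6.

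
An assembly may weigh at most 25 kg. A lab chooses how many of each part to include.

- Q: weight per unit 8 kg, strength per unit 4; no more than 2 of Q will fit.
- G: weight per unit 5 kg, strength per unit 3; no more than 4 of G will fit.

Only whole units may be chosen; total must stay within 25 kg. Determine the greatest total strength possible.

1×Q and 3×G: weight 23 ≤ 25, strength 1·4 + 3·3 = 13.
4×G: weight 20 ≤ 25, strength 4·3 = 12.
Best is 13.

13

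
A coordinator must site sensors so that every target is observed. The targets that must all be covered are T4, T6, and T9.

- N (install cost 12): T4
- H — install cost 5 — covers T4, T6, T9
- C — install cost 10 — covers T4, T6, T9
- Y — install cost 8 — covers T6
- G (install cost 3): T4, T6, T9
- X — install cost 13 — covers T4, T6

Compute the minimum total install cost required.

G alone covers T4, T6, T9 — every target.
Total install cost: 3.
No cover costs less than 3.

3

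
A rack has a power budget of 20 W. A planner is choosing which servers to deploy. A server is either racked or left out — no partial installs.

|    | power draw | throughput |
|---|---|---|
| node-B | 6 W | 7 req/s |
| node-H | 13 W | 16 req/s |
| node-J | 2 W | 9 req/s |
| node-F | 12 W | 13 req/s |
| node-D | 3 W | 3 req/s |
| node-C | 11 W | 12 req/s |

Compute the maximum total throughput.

29

Allowing fractional choices, the relaxed optimum would be about 30.8, but servers are indivisible.
node-H + node-J + node-D: power draw 13 + 2 + 3 = 18 ≤ 20, throughput 16 + 9 + 3 = 28.
node-B + node-J + node-C: power draw 6 + 2 + 11 = 19 ≤ 20, throughput 7 + 9 + 12 = 28.
node-B + node-J + node-F: power draw 6 + 2 + 12 = 20 ≤ 20, throughput 7 + 9 + 13 = 29.
Best is node-B, node-J, and node-F with total throughput 29.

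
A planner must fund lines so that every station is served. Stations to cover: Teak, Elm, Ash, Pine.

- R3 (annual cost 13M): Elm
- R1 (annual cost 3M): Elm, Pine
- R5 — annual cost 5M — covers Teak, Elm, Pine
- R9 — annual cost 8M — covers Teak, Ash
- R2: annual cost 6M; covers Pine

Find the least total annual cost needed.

11

Choose R1 and R9: together they cover Teak, Elm, Ash, Pine — every station.
Total annual cost: 3 + 8 = 11.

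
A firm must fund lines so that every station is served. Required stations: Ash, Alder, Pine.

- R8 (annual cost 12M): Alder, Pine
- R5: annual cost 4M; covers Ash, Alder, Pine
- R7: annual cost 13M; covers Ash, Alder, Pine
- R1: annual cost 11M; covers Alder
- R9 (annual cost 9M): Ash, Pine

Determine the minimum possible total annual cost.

R5 alone covers Ash, Alder, Pine — every station.
Total annual cost: 4.

4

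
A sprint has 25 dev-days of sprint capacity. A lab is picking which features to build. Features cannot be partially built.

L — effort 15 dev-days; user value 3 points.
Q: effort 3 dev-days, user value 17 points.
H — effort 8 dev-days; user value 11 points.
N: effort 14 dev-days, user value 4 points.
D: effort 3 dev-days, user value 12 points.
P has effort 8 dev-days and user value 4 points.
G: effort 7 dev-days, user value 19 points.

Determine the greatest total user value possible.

59

Allowing fractional choices, the relaxed optimum would be about 61.0, but features are indivisible.
Q + D + G: effort 3 + 3 + 7 = 13 ≤ 25, user value 17 + 12 + 19 = 48.
Q + H + D + G: effort 3 + 8 + 3 + 7 = 21 ≤ 25, user value 17 + 11 + 12 + 19 = 59.
Q + D + P + G: effort 3 + 3 + 8 + 7 = 21 ≤ 25, user value 17 + 12 + 4 + 19 = 52.
Best is Q, H, D, and G with total user value 59.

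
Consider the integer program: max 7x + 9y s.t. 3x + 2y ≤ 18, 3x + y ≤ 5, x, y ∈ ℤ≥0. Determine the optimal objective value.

(x,y)=(0,5): 3·0+2·5=10≤18, 3·0+1·5=5≤5, objective 45.
(x,y)=(0,4): 3·0+2·4=8≤18, 3·0+1·4=4≤5, objective 36.
No feasible integer point exceeds 45.

45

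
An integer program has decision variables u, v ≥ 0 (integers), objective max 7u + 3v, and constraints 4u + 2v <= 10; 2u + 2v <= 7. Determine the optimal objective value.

17

The continuous relaxation peaks at (2.5, 0) with value 17.50; rounding to a feasible lattice point costs some objective.
(u,v)=(2,1): 4·2+2·1=10≤10, 2·2+2·1=6≤7, objective 17.
(u,v)=(2,0): 4·2+2·0=8≤10, 2·2+2·0=4≤7, objective 14.
No feasible integer point exceeds 17.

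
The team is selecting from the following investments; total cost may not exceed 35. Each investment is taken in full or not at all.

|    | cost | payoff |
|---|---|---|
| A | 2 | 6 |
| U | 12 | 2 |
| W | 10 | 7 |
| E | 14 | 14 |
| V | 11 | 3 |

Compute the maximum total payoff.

Treat it as a binary knapsack problem.
Take A, W, and E: cost 2 + 10 + 14 = 26 ≤ 35, payoff 6 + 7 + 14 = 27.
No other feasible combination does better.

27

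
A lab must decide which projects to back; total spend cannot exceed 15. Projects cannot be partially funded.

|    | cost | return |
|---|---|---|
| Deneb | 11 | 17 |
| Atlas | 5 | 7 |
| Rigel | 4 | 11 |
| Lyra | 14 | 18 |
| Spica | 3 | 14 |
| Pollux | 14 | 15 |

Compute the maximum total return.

32

Allowing fractional choices, the relaxed optimum would be about 37.4, but projects are indivisible.
Atlas + Rigel + Spica: cost 5 + 4 + 3 = 12 ≤ 15, return 7 + 11 + 14 = 32.
Deneb + Spica: cost 11 + 3 = 14 ≤ 15, return 17 + 14 = 31.
Deneb + Rigel: cost 11 + 4 = 15 ≤ 15, return 17 + 11 = 28.
Best is Atlas, Rigel, and Spica with total return 32.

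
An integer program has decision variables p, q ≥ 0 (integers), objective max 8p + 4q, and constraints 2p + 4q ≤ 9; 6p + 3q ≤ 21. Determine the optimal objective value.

(p,q)=(3,0): 2·3+4·0=6≤9, 6·3+3·0=18≤21, objective 24.
(p,q)=(2,1): 2·2+4·1=8≤9, 6·2+3·1=15≤21, objective 20.
Maximum is 24 at (p,q)=(3,0).

24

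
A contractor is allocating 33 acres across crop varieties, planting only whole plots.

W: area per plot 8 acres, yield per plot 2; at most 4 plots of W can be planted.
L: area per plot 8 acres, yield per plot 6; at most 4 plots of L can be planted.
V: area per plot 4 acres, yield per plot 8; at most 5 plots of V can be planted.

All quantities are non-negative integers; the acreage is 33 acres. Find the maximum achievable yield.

This is a bounded integer knapsack.
V has the best ratio (8/4); taking only V gives at most 5×8 = 40 (stopped by the supply cap of 5).
Mixing does better — 1×L and 5×V: area 28 ≤ 33, yield 1·6 + 5·8 = 46.

46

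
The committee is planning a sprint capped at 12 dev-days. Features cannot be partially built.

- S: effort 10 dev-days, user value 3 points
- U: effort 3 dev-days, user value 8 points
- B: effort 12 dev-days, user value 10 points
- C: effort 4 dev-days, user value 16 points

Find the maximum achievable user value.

Take U and C: effort 3 + 4 = 7 ≤ 12, user value 8 + 16 = 24.
No other feasible combination does better.

24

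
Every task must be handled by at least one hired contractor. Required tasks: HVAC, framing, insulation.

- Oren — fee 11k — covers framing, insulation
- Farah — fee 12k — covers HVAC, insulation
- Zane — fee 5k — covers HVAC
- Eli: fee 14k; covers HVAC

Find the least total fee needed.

This is an integer covering problem.
Choose Oren and Zane: together they cover HVAC, framing, insulation — every task.
Total fee: 11 + 5 = 16.
No cover costs less than 16.

16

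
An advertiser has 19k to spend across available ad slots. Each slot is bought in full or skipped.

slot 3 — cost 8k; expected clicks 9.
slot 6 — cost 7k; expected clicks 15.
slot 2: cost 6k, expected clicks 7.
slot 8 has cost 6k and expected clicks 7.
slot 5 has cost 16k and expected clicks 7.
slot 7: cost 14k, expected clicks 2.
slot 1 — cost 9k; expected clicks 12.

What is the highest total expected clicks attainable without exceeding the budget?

29

Take slot 6, slot 2, and slot 8: cost 7 + 6 + 6 = 19 ≤ 19, expected clicks 15 + 7 + 7 = 29.
No other feasible combination does better.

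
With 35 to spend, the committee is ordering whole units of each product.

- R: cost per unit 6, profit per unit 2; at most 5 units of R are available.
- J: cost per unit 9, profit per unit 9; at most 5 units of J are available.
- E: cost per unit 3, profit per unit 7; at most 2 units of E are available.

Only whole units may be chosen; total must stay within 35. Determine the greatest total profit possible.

41

Take 3×J and 2×E: cost 33 ≤ 35, profit 3·9 + 2·7 = 41.
E has the best ratio (7/3) and is taken to its limit of 2; remaining capacity is filled optimally with the others.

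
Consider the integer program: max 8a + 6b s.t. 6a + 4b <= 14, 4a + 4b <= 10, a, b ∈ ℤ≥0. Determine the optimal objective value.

16

The continuous relaxation peaks at (2, 0.5) with value 19.00; rounding to a feasible lattice point costs some objective.
(a,b)=(2,0) is feasible, giving 16.
(a,b)=(1,1) is feasible, giving 14.
(a,b)=(1,0) is feasible, giving 8.
The best lattice point is (2,0), giving 16.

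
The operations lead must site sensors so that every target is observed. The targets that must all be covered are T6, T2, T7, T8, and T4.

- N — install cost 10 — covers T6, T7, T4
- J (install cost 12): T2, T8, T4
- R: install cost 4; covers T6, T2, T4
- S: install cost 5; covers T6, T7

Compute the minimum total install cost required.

17

The greedy cost-per-new-target heuristic would pick R, S, and J for 21, but a cheaper cover exists.
Choose J and S: together they cover T6, T2, T7, T8, T4 — every target.
Total install cost: 12 + 5 = 17.
No cover costs less than 17.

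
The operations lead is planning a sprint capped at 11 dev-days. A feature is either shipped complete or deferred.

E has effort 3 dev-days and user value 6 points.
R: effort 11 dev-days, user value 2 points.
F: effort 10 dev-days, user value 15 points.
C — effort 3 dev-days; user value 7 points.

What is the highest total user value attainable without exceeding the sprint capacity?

15

Allowing fractional choices, the relaxed optimum would be about 20.5, but features are indivisible.
F: effort 10 ≤ 11, user value 15.
E + C: effort 3 + 3 = 6 ≤ 11, user value 6 + 7 = 13.
C: effort 3 ≤ 11, user value 7.
Best is F with total user value 15.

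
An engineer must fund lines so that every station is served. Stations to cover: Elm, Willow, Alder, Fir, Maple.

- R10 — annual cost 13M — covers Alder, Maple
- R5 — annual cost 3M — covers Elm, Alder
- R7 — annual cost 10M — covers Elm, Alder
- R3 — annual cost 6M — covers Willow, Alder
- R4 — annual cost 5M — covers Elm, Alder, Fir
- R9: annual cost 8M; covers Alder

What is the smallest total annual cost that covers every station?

24

Choose R10, R3, and R4: together they cover Elm, Willow, Alder, Fir, Maple — every station.
Total annual cost: 13 + 6 + 5 = 24.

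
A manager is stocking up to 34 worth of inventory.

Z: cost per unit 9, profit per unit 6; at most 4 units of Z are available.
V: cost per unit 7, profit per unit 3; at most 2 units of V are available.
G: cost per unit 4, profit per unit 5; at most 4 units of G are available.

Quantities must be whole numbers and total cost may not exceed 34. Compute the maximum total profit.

32

This is a bounded integer knapsack.
2×Z and 4×G: cost 34 ≤ 34, profit 2·6 + 4·5 = 32.
1×Z, 1×V, and 4×G: cost 32 ≤ 34, profit 1·6 + 1·3 + 4·5 = 29.
Best is 32.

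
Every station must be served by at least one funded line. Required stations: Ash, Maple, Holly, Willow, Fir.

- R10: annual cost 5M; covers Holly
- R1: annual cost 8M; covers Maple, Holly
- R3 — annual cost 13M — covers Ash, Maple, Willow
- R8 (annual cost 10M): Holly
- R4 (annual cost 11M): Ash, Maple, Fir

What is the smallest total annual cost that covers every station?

Choose R10, R3, and R4: together they cover Ash, Maple, Holly, Willow, Fir — every station.
Total annual cost: 5 + 13 + 11 = 29.
No cover costs less than 29.

29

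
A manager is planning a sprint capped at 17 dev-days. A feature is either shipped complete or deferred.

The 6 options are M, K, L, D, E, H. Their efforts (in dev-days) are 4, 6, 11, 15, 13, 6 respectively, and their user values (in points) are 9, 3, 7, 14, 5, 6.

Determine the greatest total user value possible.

Take M, K, and H: effort 4 + 6 + 6 = 16 ≤ 17, user value 9 + 3 + 6 = 18.
No other feasible combination does better.

18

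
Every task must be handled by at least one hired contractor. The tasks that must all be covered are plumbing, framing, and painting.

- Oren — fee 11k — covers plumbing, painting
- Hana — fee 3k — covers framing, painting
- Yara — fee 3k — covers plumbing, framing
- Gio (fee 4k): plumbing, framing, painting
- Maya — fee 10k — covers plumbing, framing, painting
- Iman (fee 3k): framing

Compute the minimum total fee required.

4

Gio alone covers plumbing, framing, painting — every task.
Total fee: 4.
No cover costs less than 4.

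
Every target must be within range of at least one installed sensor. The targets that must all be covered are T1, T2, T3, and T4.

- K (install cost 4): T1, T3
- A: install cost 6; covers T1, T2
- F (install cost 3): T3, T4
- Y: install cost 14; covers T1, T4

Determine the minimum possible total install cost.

9

Choose A and F: together they cover T1, T2, T3, T4 — every target.
Total install cost: 6 + 3 = 9.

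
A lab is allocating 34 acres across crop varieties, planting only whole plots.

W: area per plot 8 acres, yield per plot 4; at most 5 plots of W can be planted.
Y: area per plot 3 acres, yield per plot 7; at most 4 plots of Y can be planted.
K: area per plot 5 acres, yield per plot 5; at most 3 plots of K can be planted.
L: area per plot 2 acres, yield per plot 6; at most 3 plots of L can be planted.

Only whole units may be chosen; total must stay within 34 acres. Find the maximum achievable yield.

61

4×Y, 2×K, and 3×L: area 28 ≤ 34, yield 4·7 + 2·5 + 3·6 = 56.
4×Y, 3×K, and 3×L: area 33 ≤ 34, yield 4·7 + 3·5 + 3·6 = 61.
Best is 61.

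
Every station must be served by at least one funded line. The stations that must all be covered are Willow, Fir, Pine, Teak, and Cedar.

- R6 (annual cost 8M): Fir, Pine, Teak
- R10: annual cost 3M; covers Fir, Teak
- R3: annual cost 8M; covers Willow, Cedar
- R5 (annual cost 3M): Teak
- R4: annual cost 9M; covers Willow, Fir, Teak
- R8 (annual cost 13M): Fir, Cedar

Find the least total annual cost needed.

16

The greedy cost-per-new-station heuristic would pick R10, R3, and R6 for 19, but a cheaper cover exists.
Choose R6 and R3: together they cover Willow, Fir, Pine, Teak, Cedar — every station.
Total annual cost: 8 + 8 = 16.
No cover costs less than 16.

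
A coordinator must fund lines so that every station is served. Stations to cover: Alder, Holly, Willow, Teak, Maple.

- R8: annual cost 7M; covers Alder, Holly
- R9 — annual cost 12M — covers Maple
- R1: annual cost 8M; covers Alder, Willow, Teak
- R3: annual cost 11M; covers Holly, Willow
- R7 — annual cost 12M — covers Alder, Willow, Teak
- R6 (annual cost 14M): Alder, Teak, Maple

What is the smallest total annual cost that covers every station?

25

This is a weighted set-cover instance.
The greedy cost-per-new-station heuristic would pick R1, R8, and R9 for 27, but a cheaper cover exists.
Choose R3 and R6: together they cover Alder, Holly, Willow, Teak, Maple — every station.
Total annual cost: 11 + 14 = 25.
No cover costs less than 25.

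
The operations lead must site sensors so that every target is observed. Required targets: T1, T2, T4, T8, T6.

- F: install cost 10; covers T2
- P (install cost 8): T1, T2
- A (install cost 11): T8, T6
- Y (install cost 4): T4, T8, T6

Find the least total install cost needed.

12

Choose P and Y: together they cover T1, T2, T4, T8, T6 — every target.
Total install cost: 8 + 4 = 12.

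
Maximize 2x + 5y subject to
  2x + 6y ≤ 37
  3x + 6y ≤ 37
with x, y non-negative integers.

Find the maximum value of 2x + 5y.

Relaxing integrality, the LP optimum is 30.83 at (x,y) = (0, 6.17), which is not an integer point.
(x,y)=(0,6): 2·0+6·6=36≤37, 3·0+6·6=36≤37, objective 30.
(x,y)=(1,5): 2·1+6·5=32≤37, 3·1+6·5=33≤37, objective 27.
The best lattice point is (0,6), giving 30.

30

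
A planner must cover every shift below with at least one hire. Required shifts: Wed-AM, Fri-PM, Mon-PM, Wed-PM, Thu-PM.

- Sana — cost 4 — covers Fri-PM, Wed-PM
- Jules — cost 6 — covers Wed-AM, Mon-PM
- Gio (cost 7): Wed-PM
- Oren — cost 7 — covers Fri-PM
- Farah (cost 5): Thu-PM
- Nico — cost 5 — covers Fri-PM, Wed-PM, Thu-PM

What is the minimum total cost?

11

Choose Jules and Nico: together they cover Wed-AM, Fri-PM, Mon-PM, Wed-PM, Thu-PM — every shift.
Total cost: 6 + 5 = 11.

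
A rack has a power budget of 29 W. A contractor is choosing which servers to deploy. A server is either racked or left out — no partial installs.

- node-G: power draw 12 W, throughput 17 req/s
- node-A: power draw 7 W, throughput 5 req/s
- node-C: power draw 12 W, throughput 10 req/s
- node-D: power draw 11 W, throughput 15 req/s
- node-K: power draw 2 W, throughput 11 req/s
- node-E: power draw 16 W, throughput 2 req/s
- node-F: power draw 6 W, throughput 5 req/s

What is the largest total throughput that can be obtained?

43

Allowing fractional choices, the relaxed optimum would be about 46.3, but servers are indivisible.
node-G + node-D + node-K: power draw 12 + 11 + 2 = 25 ≤ 29, throughput 17 + 15 + 11 = 43.
node-G + node-C + node-K: power draw 12 + 12 + 2 = 26 ≤ 29, throughput 17 + 10 + 11 = 38.
node-G + node-A + node-K + node-F: power draw 12 + 7 + 2 + 6 = 27 ≤ 29, throughput 17 + 5 + 11 + 5 = 38.
Best is node-G, node-D, and node-K with total throughput 43.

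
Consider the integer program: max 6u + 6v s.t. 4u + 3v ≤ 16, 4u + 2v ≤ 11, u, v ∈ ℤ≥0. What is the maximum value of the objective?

30

(u,v)=(0,5): 4·0+3·5=15≤16, 4·0+2·5=10≤11, objective 30.
(u,v)=(0,4): 4·0+3·4=12≤16, 4·0+2·4=8≤11, objective 24.
No feasible integer point exceeds 30.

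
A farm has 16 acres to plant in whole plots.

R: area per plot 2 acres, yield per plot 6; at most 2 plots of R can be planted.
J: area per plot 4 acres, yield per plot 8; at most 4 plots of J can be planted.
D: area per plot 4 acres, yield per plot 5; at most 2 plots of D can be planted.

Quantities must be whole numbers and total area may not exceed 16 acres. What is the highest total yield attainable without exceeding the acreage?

2×R and 3×J: area 16 ≤ 16, yield 2·6 + 3·8 = 36.
2×R, 2×J, and 1×D: area 16 ≤ 16, yield 2·6 + 2·8 + 1·5 = 33.
Best is 36.

36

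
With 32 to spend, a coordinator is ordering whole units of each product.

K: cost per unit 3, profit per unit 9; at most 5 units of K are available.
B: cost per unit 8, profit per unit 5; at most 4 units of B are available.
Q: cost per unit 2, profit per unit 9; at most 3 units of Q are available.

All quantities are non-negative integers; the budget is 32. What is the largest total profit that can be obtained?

77

5×K and 3×Q: cost 21 ≤ 32, profit 5·9 + 3·9 = 72.
5×K, 1×B, and 3×Q: cost 29 ≤ 32, profit 5·9 + 1·5 + 3·9 = 77.
Best is 77.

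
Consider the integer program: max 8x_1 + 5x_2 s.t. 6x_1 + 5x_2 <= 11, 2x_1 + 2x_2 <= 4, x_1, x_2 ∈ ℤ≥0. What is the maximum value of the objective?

Relaxing integrality, the LP optimum is 14.67 at (x_1,x_2) = (1.83, 0), which is not an integer point.
(x_1,x_2)=(1,1): 6·1+5·1=11≤11, 2·1+2·1=4≤4, objective 13.
(x_1,x_2)=(0,2): 6·0+5·2=10≤11, 2·0+2·2=4≤4, objective 10.
(x_1,x_2)=(1,0): 6·1+5·0=6≤11, 2·1+2·0=2≤4, objective 8.
Maximum is 13 at (x_1,x_2)=(1,1).

13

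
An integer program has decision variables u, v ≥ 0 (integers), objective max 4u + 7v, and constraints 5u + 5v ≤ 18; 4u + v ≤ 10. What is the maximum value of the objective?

21

Relaxing integrality, the LP optimum is 25.20 at (u,v) = (0, 3.6), which is not an integer point.
(u,v)=(0,3): 5·0+5·3=15≤18, 4·0+1·3=3≤10, objective 21.
(u,v)=(1,2): 5·1+5·2=15≤18, 4·1+1·2=6≤10, objective 18.
No feasible integer point exceeds 21.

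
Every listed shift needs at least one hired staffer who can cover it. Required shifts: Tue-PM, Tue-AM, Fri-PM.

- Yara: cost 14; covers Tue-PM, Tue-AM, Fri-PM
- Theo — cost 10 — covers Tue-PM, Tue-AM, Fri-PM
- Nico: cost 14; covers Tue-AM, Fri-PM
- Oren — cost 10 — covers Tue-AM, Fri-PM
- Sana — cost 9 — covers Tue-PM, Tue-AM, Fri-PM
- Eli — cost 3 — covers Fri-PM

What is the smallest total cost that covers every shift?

9

Sana alone covers Tue-PM, Tue-AM, Fri-PM — every shift.
Total cost: 9.
No cover costs less than 9.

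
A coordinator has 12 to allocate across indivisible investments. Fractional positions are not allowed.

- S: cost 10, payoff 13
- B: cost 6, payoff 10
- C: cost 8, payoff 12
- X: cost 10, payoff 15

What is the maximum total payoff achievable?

X: cost 10 ≤ 12, payoff 15.
S: cost 10 ≤ 12, payoff 13.
Best is X with total payoff 15.

15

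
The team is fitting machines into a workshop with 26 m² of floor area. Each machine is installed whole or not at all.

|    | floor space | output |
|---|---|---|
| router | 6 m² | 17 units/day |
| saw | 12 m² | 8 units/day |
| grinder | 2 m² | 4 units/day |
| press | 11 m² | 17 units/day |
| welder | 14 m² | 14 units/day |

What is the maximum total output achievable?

Allowing fractional choices, the relaxed optimum would be about 45.0, but machines are indivisible.
router + grinder + press: floor space 6 + 2 + 11 = 19 ≤ 26, output 17 + 4 + 17 = 38.
router + grinder + welder: floor space 6 + 2 + 14 = 22 ≤ 26, output 17 + 4 + 14 = 35.
Best is router, grinder, and press with total output 38.

38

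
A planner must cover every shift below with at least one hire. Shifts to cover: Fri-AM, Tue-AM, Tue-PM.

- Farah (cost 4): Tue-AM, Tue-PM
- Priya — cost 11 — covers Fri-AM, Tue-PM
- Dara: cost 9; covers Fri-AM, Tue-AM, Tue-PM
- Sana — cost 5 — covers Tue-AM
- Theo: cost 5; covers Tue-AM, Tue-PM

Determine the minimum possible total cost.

The greedy cost-per-new-shift heuristic would pick Farah and Dara for 13, but a cheaper cover exists.
Dara alone covers Fri-AM, Tue-AM, Tue-PM — every shift.
Total cost: 9.
No cover costs less than 9.

9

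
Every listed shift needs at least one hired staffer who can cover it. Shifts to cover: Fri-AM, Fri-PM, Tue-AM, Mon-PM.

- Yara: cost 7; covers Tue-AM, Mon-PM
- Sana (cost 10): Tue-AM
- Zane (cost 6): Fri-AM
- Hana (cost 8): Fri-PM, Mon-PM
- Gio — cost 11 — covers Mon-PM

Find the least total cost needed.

Choose Yara, Zane, and Hana: together they cover Fri-AM, Fri-PM, Tue-AM, Mon-PM — every shift.
Total cost: 7 + 6 + 8 = 21.
No cover costs less than 21.

21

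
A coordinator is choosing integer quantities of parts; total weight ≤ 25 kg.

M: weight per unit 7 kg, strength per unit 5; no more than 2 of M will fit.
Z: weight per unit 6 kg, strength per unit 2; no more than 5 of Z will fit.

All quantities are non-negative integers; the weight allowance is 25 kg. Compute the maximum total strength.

Take 2×M and 1×Z: weight 20 ≤ 25, strength 2·5 + 1·2 = 12.
M has the best ratio (5/7) and is taken to its limit of 2; remaining capacity is filled optimally with the others.

12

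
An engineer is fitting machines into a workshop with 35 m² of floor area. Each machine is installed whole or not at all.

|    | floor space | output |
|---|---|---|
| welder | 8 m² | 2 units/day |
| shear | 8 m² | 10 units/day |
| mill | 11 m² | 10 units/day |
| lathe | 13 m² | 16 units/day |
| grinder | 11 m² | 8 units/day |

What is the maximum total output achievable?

Treat it as a binary knapsack problem.
Allowing fractional choices, the relaxed optimum would be about 38.2, but machines are indivisible.
shear + mill + lathe: floor space 8 + 11 + 13 = 32 ≤ 35, output 10 + 10 + 16 = 36.
shear + lathe + grinder: floor space 8 + 13 + 11 = 32 ≤ 35, output 10 + 16 + 8 = 34.
Best is shear, mill, and lathe with total output 36.

36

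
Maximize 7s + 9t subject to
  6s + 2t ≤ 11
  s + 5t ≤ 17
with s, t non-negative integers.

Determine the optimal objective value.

Relaxing integrality, the LP optimum is 34.50 at (s,t) = (0.75, 3.25), which is not an integer point.
(s,t)=(0,3): 6·0+2·3=6≤11, 1·0+5·3=15≤17, objective 27.
(s,t)=(1,2): 6·1+2·2=10≤11, 1·1+5·2=11≤17, objective 25.
(s,t)=(0,2): 6·0+2·2=4≤11, 1·0+5·2=10≤17, objective 18.
The best lattice point is (0,3), giving 27.

27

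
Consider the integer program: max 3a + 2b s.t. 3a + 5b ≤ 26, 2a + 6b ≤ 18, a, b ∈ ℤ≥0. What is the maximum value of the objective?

Relaxing integrality, the LP optimum is 26.00 at (a,b) = (8.67, 0), which is not an integer point.
(a,b)=(8,0) is feasible, giving 24.
(a,b)=(7,0) is feasible, giving 21.
No feasible integer point exceeds 24.

24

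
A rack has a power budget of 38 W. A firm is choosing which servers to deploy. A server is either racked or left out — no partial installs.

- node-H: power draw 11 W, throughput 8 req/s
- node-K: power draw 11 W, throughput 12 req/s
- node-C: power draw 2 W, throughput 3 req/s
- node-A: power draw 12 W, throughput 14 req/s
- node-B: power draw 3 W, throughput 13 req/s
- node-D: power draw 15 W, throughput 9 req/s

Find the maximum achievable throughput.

47

Allowing fractional choices, the relaxed optimum would be about 49.3, but servers are indivisible.
node-K + node-A + node-B: power draw 11 + 12 + 3 = 26 ≤ 38, throughput 12 + 14 + 13 = 39.
node-K + node-C + node-A + node-B: power draw 11 + 2 + 12 + 3 = 28 ≤ 38, throughput 12 + 3 + 14 + 13 = 42.
node-H + node-K + node-A + node-B: power draw 11 + 11 + 12 + 3 = 37 ≤ 38, throughput 8 + 12 + 14 + 13 = 47.
Best is node-H, node-K, node-A, and node-B with total throughput 47.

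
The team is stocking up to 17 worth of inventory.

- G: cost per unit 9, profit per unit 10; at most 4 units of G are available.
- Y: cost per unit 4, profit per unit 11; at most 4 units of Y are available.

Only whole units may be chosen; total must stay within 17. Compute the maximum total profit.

44

Take 4×Y: cost 16 ≤ 17, profit 4·11 = 44.
Y has the best ratio (11/4) and is taken to its limit of 4; remaining capacity is filled optimally with the others.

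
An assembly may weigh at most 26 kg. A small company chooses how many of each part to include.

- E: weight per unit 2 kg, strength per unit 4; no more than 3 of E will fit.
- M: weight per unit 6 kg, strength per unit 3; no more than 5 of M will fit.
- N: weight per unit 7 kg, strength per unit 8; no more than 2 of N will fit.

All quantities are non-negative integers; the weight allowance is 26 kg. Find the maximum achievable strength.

31

E has the best ratio (4/2); taking only E gives at most 3×4 = 12 (stopped by the supply cap of 3).
Mixing does better — 3×E, 1×M, and 2×N: weight 26 ≤ 26, strength 3·4 + 1·3 + 2·8 = 31.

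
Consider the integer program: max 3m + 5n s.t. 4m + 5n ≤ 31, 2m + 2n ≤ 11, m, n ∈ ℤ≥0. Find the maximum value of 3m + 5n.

25

The continuous relaxation peaks at (0, 5.5) with value 27.50; rounding to a feasible lattice point costs some objective.
(m,n)=(0,5): 4·0+5·5=25≤31, 2·0+2·5=10≤11, objective 25.
(m,n)=(1,4): 4·1+5·4=24≤31, 2·1+2·4=10≤11, objective 23.
(m,n)=(0,4): 4·0+5·4=20≤31, 2·0+2·4=8≤11, objective 20.
Maximum is 25 at (m,n)=(0,5).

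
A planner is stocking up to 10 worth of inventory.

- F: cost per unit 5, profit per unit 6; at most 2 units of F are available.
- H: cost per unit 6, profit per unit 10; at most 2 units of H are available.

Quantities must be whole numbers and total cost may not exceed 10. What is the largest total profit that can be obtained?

12

Take 2×F: cost 10 ≤ 10, profit 2·6 = 12.
No other integer combination yields more.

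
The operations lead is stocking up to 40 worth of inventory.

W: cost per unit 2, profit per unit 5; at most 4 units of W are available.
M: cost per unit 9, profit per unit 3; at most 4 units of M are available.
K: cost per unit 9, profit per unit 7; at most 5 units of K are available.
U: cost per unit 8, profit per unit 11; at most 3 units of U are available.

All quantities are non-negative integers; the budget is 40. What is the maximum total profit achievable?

3×W, 1×K, and 3×U: cost 39 ≤ 40, profit 3·5 + 1·7 + 3·11 = 55.
4×W and 3×U: cost 32 ≤ 40, profit 4·5 + 3·11 = 53.
Best is 55.

55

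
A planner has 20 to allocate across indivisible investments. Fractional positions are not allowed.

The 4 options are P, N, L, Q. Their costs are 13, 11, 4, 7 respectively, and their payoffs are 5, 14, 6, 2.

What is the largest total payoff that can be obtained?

20

This is a 0-1 knapsack instance.
Allowing fractional choices, the relaxed optimum would be about 21.9, but investments are indivisible.
N: cost 11 ≤ 20, payoff 14.
N + L: cost 11 + 4 = 15 ≤ 20, payoff 14 + 6 = 20.
N + Q: cost 11 + 7 = 18 ≤ 20, payoff 14 + 2 = 16.
Best is N and L with total payoff 20.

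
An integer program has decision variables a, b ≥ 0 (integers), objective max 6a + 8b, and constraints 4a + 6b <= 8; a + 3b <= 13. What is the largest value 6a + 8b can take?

(a,b)=(2,0): 4·2+6·0=8≤8, 1·2+3·0=2≤13, objective 12.
(a,b)=(1,0): 4·1+6·0=4≤8, 1·1+3·0=1≤13, objective 6.
Maximum is 12 at (a,b)=(2,0).

12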